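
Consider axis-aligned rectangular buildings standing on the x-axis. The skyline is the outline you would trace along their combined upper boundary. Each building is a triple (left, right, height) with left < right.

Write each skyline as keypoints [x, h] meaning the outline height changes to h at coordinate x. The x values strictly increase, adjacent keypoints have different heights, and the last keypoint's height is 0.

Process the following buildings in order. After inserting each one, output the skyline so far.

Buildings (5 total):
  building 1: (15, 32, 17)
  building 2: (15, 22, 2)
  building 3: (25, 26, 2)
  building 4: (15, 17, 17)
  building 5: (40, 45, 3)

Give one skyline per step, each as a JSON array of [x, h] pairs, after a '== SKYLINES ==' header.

== SKYLINES ==
[[15,17],[32,0]]
[[15,17],[32,0]]
[[15,17],[32,0]]
[[15,17],[32,0]]
[[15,17],[32,0],[40,3],[45,0]]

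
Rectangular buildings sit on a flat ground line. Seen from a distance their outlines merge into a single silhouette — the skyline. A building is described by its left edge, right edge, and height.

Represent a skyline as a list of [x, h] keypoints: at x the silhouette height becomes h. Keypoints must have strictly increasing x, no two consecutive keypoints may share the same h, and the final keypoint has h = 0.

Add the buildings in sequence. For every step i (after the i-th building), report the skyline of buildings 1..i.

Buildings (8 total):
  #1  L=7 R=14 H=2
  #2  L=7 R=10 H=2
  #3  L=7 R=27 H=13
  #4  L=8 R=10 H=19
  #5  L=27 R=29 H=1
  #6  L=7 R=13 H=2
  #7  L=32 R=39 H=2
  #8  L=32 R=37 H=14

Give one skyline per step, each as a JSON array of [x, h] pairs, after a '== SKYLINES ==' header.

== SKYLINES ==
[[7,2],[14,0]]
[[7,2],[14,0]]
[[7,13],[27,0]]
[[7,13],[8,19],[10,13],[27,0]]
[[7,13],[8,19],[10,13],[27,1],[29,0]]
[[7,13],[8,19],[10,13],[27,1],[29,0]]
[[7,13],[8,19],[10,13],[27,1],[29,0],[32,2],[39,0]]
[[7,13],[8,19],[10,13],[27,1],[29,0],[32,14],[37,2],[39,0]]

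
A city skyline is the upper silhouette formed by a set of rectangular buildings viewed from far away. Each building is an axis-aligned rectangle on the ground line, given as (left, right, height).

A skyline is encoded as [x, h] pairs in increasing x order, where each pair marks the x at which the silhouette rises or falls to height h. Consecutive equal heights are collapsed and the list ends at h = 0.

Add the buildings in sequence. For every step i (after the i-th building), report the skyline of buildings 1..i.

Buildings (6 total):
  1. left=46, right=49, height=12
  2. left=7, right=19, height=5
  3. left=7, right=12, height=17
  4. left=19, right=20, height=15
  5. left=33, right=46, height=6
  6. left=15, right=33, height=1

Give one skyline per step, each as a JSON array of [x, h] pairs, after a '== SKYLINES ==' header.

== SKYLINES ==
[[46,12],[49,0]]
[[7,5],[19,0],[46,12],[49,0]]
[[7,17],[12,5],[19,0],[46,12],[49,0]]
[[7,17],[12,5],[19,15],[20,0],[46,12],[49,0]]
[[7,17],[12,5],[19,15],[20,0],[33,6],[46,12],[49,0]]
[[7,17],[12,5],[19,15],[20,1],[33,6],[46,12],[49,0]]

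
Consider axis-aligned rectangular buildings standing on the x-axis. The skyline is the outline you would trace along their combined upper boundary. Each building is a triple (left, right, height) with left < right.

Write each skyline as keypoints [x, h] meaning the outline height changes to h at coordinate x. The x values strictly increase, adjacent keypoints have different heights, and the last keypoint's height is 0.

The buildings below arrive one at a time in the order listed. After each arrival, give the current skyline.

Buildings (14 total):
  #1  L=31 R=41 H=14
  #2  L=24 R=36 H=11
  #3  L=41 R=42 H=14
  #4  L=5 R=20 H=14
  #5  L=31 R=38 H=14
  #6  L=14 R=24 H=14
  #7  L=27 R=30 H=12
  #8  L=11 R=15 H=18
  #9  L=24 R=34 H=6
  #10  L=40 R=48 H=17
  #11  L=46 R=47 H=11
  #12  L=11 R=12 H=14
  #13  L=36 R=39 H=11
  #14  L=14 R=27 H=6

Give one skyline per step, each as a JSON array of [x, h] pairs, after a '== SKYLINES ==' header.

== SKYLINES ==
[[31,14],[41,0]]
[[24,11],[31,14],[41,0]]
[[24,11],[31,14],[42,0]]
[[5,14],[20,0],[24,11],[31,14],[42,0]]
[[5,14],[20,0],[24,11],[31,14],[42,0]]
[[5,14],[24,11],[31,14],[42,0]]
[[5,14],[24,11],[27,12],[30,11],[31,14],[42,0]]
[[5,14],[11,18],[15,14],[24,11],[27,12],[30,11],[31,14],[42,0]]
[[5,14],[11,18],[15,14],[24,11],[27,12],[30,11],[31,14],[42,0]]
[[5,14],[11,18],[15,14],[24,11],[27,12],[30,11],[31,14],[40,17],[48,0]]
[[5,14],[11,18],[15,14],[24,11],[27,12],[30,11],[31,14],[40,17],[48,0]]
[[5,14],[11,18],[15,14],[24,11],[27,12],[30,11],[31,14],[40,17],[48,0]]
[[5,14],[11,18],[15,14],[24,11],[27,12],[30,11],[31,14],[40,17],[48,0]]
[[5,14],[11,18],[15,14],[24,11],[27,12],[30,11],[31,14],[40,17],[48,0]]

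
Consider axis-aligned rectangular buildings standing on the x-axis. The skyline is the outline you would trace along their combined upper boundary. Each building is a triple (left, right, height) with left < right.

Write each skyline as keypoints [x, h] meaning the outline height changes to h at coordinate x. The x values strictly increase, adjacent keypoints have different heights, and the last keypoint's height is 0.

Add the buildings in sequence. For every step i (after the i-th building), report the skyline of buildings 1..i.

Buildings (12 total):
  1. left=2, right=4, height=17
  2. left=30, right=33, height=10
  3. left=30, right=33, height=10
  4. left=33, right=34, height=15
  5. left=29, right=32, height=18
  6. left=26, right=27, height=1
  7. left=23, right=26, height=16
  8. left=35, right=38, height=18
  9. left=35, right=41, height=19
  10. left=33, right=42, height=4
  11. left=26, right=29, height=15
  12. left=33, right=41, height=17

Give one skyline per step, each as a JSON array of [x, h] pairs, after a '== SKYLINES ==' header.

== SKYLINES ==
[[2,17],[4,0]]
[[2,17],[4,0],[30,10],[33,0]]
[[2,17],[4,0],[30,10],[33,0]]
[[2,17],[4,0],[30,10],[33,15],[34,0]]
[[2,17],[4,0],[29,18],[32,10],[33,15],[34,0]]
[[2,17],[4,0],[26,1],[27,0],[29,18],[32,10],[33,15],[34,0]]
[[2,17],[4,0],[23,16],[26,1],[27,0],[29,18],[32,10],[33,15],[34,0]]
[[2,17],[4,0],[23,16],[26,1],[27,0],[29,18],[32,10],[33,15],[34,0],[35,18],[38,0]]
[[2,17],[4,0],[23,16],[26,1],[27,0],[29,18],[32,10],[33,15],[34,0],[35,19],[41,0]]
[[2,17],[4,0],[23,16],[26,1],[27,0],[29,18],[32,10],[33,15],[34,4],[35,19],[41,4],[42,0]]
[[2,17],[4,0],[23,16],[26,15],[29,18],[32,10],[33,15],[34,4],[35,19],[41,4],[42,0]]
[[2,17],[4,0],[23,16],[26,15],[29,18],[32,10],[33,17],[35,19],[41,4],[42,0]]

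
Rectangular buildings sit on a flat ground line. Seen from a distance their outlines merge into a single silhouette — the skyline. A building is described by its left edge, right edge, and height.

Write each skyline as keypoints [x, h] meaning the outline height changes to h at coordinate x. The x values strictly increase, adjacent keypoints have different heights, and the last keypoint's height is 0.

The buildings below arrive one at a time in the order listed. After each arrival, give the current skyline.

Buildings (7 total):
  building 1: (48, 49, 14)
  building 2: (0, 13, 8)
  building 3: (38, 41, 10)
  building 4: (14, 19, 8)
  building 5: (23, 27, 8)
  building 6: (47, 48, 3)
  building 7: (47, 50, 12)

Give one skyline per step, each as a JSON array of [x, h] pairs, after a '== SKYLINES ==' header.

== SKYLINES ==
[[48,14],[49,0]]
[[0,8],[13,0],[48,14],[49,0]]
[[0,8],[13,0],[38,10],[41,0],[48,14],[49,0]]
[[0,8],[13,0],[14,8],[19,0],[38,10],[41,0],[48,14],[49,0]]
[[0,8],[13,0],[14,8],[19,0],[23,8],[27,0],[38,10],[41,0],[48,14],[49,0]]
[[0,8],[13,0],[14,8],[19,0],[23,8],[27,0],[38,10],[41,0],[47,3],[48,14],[49,0]]
[[0,8],[13,0],[14,8],[19,0],[23,8],[27,0],[38,10],[41,0],[47,12],[48,14],[49,12],[50,0]]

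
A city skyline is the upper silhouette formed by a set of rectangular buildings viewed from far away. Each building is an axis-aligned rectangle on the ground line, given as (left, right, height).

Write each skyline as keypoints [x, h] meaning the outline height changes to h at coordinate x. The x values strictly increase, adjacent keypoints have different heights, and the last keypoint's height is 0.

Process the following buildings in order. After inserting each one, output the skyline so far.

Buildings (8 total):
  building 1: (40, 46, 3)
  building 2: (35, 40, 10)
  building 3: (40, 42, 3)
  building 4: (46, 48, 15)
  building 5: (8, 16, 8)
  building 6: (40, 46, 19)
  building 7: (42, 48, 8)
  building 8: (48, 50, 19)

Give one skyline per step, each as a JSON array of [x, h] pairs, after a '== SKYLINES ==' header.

== SKYLINES ==
[[40,3],[46,0]]
[[35,10],[40,3],[46,0]]
[[35,10],[40,3],[46,0]]
[[35,10],[40,3],[46,15],[48,0]]
[[8,8],[16,0],[35,10],[40,3],[46,15],[48,0]]
[[8,8],[16,0],[35,10],[40,19],[46,15],[48,0]]
[[8,8],[16,0],[35,10],[40,19],[46,15],[48,0]]
[[8,8],[16,0],[35,10],[40,19],[46,15],[48,19],[50,0]]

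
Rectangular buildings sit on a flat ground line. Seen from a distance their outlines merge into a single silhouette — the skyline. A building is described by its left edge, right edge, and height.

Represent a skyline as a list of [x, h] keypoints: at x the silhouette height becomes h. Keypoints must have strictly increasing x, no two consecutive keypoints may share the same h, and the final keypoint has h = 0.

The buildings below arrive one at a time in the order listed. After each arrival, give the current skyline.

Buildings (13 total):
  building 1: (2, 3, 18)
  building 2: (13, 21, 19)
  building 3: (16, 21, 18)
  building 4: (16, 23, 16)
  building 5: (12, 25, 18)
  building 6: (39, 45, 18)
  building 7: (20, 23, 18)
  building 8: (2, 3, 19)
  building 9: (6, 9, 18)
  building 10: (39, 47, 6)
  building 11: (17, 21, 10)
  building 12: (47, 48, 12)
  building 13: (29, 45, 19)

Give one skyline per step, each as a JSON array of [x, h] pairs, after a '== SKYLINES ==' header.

== SKYLINES ==
[[2,18],[3,0]]
[[2,18],[3,0],[13,19],[21,0]]
[[2,18],[3,0],[13,19],[21,0]]
[[2,18],[3,0],[13,19],[21,16],[23,0]]
[[2,18],[3,0],[12,18],[13,19],[21,18],[25,0]]
[[2,18],[3,0],[12,18],[13,19],[21,18],[25,0],[39,18],[45,0]]
[[2,18],[3,0],[12,18],[13,19],[21,18],[25,0],[39,18],[45,0]]
[[2,19],[3,0],[12,18],[13,19],[21,18],[25,0],[39,18],[45,0]]
[[2,19],[3,0],[6,18],[9,0],[12,18],[13,19],[21,18],[25,0],[39,18],[45,0]]
[[2,19],[3,0],[6,18],[9,0],[12,18],[13,19],[21,18],[25,0],[39,18],[45,6],[47,0]]
[[2,19],[3,0],[6,18],[9,0],[12,18],[13,19],[21,18],[25,0],[39,18],[45,6],[47,0]]
[[2,19],[3,0],[6,18],[9,0],[12,18],[13,19],[21,18],[25,0],[39,18],[45,6],[47,12],[48,0]]
[[2,19],[3,0],[6,18],[9,0],[12,18],[13,19],[21,18],[25,0],[29,19],[45,6],[47,12],[48,0]]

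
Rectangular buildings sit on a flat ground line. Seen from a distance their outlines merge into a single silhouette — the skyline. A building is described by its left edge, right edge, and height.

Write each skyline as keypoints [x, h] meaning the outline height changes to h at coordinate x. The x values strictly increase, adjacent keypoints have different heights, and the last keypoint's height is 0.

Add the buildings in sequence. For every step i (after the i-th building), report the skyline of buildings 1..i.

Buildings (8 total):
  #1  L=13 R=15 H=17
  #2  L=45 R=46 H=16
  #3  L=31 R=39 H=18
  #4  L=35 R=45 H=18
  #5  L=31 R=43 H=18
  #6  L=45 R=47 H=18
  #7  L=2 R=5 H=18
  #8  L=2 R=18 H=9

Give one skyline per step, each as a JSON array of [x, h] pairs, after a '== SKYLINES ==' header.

== SKYLINES ==
[[13,17],[15,0]]
[[13,17],[15,0],[45,16],[46,0]]
[[13,17],[15,0],[31,18],[39,0],[45,16],[46,0]]
[[13,17],[15,0],[31,18],[45,16],[46,0]]
[[13,17],[15,0],[31,18],[45,16],[46,0]]
[[13,17],[15,0],[31,18],[47,0]]
[[2,18],[5,0],[13,17],[15,0],[31,18],[47,0]]
[[2,18],[5,9],[13,17],[15,9],[18,0],[31,18],[47,0]]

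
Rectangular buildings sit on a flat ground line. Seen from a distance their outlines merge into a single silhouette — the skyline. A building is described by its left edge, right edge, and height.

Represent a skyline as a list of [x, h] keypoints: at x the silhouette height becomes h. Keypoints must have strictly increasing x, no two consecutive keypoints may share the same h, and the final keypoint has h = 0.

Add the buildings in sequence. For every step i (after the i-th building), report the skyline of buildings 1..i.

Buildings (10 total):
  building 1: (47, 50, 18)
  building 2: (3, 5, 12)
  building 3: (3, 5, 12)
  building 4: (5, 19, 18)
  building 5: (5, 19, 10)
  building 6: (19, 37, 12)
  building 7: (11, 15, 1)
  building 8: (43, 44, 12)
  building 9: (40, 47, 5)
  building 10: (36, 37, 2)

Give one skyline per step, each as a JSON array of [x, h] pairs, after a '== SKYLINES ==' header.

== SKYLINES ==
[[47,18],[50,0]]
[[3,12],[5,0],[47,18],[50,0]]
[[3,12],[5,0],[47,18],[50,0]]
[[3,12],[5,18],[19,0],[47,18],[50,0]]
[[3,12],[5,18],[19,0],[47,18],[50,0]]
[[3,12],[5,18],[19,12],[37,0],[47,18],[50,0]]
[[3,12],[5,18],[19,12],[37,0],[47,18],[50,0]]
[[3,12],[5,18],[19,12],[37,0],[43,12],[44,0],[47,18],[50,0]]
[[3,12],[5,18],[19,12],[37,0],[40,5],[43,12],[44,5],[47,18],[50,0]]
[[3,12],[5,18],[19,12],[37,0],[40,5],[43,12],[44,5],[47,18],[50,0]]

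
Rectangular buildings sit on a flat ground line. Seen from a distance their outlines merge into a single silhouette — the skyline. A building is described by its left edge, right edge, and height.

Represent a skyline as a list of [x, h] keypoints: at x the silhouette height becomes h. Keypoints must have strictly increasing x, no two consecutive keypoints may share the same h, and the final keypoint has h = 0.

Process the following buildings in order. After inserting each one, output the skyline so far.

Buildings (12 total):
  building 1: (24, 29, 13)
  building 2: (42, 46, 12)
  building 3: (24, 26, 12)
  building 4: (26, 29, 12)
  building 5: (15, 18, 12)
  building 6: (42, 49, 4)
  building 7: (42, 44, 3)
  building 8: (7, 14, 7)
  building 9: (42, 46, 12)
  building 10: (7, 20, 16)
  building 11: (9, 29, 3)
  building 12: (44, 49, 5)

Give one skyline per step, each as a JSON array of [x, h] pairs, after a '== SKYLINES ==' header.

== SKYLINES ==
[[24,13],[29,0]]
[[24,13],[29,0],[42,12],[46,0]]
[[24,13],[29,0],[42,12],[46,0]]
[[24,13],[29,0],[42,12],[46,0]]
[[15,12],[18,0],[24,13],[29,0],[42,12],[46,0]]
[[15,12],[18,0],[24,13],[29,0],[42,12],[46,4],[49,0]]
[[15,12],[18,0],[24,13],[29,0],[42,12],[46,4],[49,0]]
[[7,7],[14,0],[15,12],[18,0],[24,13],[29,0],[42,12],[46,4],[49,0]]
[[7,7],[14,0],[15,12],[18,0],[24,13],[29,0],[42,12],[46,4],[49,0]]
[[7,16],[20,0],[24,13],[29,0],[42,12],[46,4],[49,0]]
[[7,16],[20,3],[24,13],[29,0],[42,12],[46,4],[49,0]]
[[7,16],[20,3],[24,13],[29,0],[42,12],[46,5],[49,0]]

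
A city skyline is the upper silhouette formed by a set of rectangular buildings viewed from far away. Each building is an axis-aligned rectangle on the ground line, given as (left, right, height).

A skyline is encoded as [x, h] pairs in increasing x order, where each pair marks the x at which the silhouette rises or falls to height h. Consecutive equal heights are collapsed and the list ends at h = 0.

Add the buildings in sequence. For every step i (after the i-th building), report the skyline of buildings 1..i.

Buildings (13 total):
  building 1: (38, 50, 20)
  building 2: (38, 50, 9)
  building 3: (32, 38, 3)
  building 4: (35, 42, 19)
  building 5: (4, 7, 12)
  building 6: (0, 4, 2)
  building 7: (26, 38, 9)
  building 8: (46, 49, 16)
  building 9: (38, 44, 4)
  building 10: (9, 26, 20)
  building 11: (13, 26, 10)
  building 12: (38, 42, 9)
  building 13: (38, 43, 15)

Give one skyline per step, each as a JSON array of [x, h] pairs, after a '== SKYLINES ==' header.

== SKYLINES ==
[[38,20],[50,0]]
[[38,20],[50,0]]
[[32,3],[38,20],[50,0]]
[[32,3],[35,19],[38,20],[50,0]]
[[4,12],[7,0],[32,3],[35,19],[38,20],[50,0]]
[[0,2],[4,12],[7,0],[32,3],[35,19],[38,20],[50,0]]
[[0,2],[4,12],[7,0],[26,9],[35,19],[38,20],[50,0]]
[[0,2],[4,12],[7,0],[26,9],[35,19],[38,20],[50,0]]
[[0,2],[4,12],[7,0],[26,9],[35,19],[38,20],[50,0]]
[[0,2],[4,12],[7,0],[9,20],[26,9],[35,19],[38,20],[50,0]]
[[0,2],[4,12],[7,0],[9,20],[26,9],[35,19],[38,20],[50,0]]
[[0,2],[4,12],[7,0],[9,20],[26,9],[35,19],[38,20],[50,0]]
[[0,2],[4,12],[7,0],[9,20],[26,9],[35,19],[38,20],[50,0]]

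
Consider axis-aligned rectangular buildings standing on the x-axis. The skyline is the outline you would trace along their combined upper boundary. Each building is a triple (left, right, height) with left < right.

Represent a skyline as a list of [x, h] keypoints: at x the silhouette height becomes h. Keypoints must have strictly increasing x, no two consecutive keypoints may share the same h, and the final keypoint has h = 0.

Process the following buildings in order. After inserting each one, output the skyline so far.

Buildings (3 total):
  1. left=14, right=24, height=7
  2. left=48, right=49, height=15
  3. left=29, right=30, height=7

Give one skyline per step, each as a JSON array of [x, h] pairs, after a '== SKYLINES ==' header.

== SKYLINES ==
[[14,7],[24,0]]
[[14,7],[24,0],[48,15],[49,0]]
[[14,7],[24,0],[29,7],[30,0],[48,15],[49,0]]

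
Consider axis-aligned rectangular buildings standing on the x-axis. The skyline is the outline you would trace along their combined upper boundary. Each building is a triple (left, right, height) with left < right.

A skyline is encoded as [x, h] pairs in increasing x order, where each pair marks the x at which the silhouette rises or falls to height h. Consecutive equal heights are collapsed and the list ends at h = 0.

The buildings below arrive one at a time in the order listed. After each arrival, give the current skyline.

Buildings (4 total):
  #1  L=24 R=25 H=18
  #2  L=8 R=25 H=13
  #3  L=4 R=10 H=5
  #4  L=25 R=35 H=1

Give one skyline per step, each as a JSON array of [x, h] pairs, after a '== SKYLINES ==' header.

== SKYLINES ==
[[24,18],[25,0]]
[[8,13],[24,18],[25,0]]
[[4,5],[8,13],[24,18],[25,0]]
[[4,5],[8,13],[24,18],[25,1],[35,0]]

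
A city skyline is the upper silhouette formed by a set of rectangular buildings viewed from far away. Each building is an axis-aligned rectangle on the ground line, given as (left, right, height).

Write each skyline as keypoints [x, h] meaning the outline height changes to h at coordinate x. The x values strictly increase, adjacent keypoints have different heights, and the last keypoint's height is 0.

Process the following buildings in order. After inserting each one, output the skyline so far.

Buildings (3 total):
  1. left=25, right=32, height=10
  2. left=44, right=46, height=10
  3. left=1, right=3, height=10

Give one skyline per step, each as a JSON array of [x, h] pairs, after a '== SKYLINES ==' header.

== SKYLINES ==
[[25,10],[32,0]]
[[25,10],[32,0],[44,10],[46,0]]
[[1,10],[3,0],[25,10],[32,0],[44,10],[46,0]]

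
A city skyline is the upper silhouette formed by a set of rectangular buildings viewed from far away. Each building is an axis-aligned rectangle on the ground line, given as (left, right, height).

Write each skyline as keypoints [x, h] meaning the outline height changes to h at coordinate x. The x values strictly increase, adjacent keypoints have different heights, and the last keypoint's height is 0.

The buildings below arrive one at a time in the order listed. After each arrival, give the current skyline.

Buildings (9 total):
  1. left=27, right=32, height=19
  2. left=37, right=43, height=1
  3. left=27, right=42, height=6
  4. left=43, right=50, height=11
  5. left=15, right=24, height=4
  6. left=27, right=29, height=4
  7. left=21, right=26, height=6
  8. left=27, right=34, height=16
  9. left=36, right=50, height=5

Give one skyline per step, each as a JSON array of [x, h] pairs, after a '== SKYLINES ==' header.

== SKYLINES ==
[[27,19],[32,0]]
[[27,19],[32,0],[37,1],[43,0]]
[[27,19],[32,6],[42,1],[43,0]]
[[27,19],[32,6],[42,1],[43,11],[50,0]]
[[15,4],[24,0],[27,19],[32,6],[42,1],[43,11],[50,0]]
[[15,4],[24,0],[27,19],[32,6],[42,1],[43,11],[50,0]]
[[15,4],[21,6],[26,0],[27,19],[32,6],[42,1],[43,11],[50,0]]
[[15,4],[21,6],[26,0],[27,19],[32,16],[34,6],[42,1],[43,11],[50,0]]
[[15,4],[21,6],[26,0],[27,19],[32,16],[34,6],[42,5],[43,11],[50,0]]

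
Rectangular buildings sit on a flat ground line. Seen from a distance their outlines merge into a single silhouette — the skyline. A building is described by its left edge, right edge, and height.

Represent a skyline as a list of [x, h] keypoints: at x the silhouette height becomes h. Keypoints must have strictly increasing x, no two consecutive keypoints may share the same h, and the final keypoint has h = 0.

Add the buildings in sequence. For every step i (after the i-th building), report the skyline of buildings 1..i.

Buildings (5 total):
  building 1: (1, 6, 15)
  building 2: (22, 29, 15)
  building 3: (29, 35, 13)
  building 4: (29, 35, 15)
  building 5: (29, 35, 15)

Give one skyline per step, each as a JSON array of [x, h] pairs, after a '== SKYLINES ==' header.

== SKYLINES ==
[[1,15],[6,0]]
[[1,15],[6,0],[22,15],[29,0]]
[[1,15],[6,0],[22,15],[29,13],[35,0]]
[[1,15],[6,0],[22,15],[35,0]]
[[1,15],[6,0],[22,15],[35,0]]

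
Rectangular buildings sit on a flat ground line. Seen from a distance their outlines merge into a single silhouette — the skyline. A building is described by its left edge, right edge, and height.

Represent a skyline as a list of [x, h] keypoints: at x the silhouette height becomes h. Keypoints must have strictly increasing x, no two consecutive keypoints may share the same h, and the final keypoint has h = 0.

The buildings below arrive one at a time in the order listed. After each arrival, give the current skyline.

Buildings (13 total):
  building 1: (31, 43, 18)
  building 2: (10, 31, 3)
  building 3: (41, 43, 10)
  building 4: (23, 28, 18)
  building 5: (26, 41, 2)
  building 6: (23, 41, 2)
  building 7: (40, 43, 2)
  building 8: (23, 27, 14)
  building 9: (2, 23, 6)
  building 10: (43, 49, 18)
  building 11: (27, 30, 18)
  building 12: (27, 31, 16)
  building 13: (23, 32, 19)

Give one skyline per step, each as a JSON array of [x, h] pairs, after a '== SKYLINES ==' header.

== SKYLINES ==
[[31,18],[43,0]]
[[10,3],[31,18],[43,0]]
[[10,3],[31,18],[43,0]]
[[10,3],[23,18],[28,3],[31,18],[43,0]]
[[10,3],[23,18],[28,3],[31,18],[43,0]]
[[10,3],[23,18],[28,3],[31,18],[43,0]]
[[10,3],[23,18],[28,3],[31,18],[43,0]]
[[10,3],[23,18],[28,3],[31,18],[43,0]]
[[2,6],[23,18],[28,3],[31,18],[43,0]]
[[2,6],[23,18],[28,3],[31,18],[49,0]]
[[2,6],[23,18],[30,3],[31,18],[49,0]]
[[2,6],[23,18],[30,16],[31,18],[49,0]]
[[2,6],[23,19],[32,18],[49,0]]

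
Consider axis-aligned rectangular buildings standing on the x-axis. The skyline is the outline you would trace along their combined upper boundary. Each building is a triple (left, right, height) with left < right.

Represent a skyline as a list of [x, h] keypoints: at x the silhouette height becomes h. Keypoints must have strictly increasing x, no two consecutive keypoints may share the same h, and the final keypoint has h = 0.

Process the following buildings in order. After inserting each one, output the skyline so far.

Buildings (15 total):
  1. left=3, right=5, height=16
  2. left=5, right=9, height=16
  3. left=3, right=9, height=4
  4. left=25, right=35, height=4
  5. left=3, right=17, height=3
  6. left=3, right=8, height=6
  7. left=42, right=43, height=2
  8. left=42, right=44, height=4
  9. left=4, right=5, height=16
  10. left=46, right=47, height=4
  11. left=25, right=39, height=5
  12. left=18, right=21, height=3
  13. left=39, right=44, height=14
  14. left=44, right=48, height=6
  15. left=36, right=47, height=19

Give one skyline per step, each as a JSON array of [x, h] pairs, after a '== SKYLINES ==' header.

== SKYLINES ==
[[3,16],[5,0]]
[[3,16],[9,0]]
[[3,16],[9,0]]
[[3,16],[9,0],[25,4],[35,0]]
[[3,16],[9,3],[17,0],[25,4],[35,0]]
[[3,16],[9,3],[17,0],[25,4],[35,0]]
[[3,16],[9,3],[17,0],[25,4],[35,0],[42,2],[43,0]]
[[3,16],[9,3],[17,0],[25,4],[35,0],[42,4],[44,0]]
[[3,16],[9,3],[17,0],[25,4],[35,0],[42,4],[44,0]]
[[3,16],[9,3],[17,0],[25,4],[35,0],[42,4],[44,0],[46,4],[47,0]]
[[3,16],[9,3],[17,0],[25,5],[39,0],[42,4],[44,0],[46,4],[47,0]]
[[3,16],[9,3],[17,0],[18,3],[21,0],[25,5],[39,0],[42,4],[44,0],[46,4],[47,0]]
[[3,16],[9,3],[17,0],[18,3],[21,0],[25,5],[39,14],[44,0],[46,4],[47,0]]
[[3,16],[9,3],[17,0],[18,3],[21,0],[25,5],[39,14],[44,6],[48,0]]
[[3,16],[9,3],[17,0],[18,3],[21,0],[25,5],[36,19],[47,6],[48,0]]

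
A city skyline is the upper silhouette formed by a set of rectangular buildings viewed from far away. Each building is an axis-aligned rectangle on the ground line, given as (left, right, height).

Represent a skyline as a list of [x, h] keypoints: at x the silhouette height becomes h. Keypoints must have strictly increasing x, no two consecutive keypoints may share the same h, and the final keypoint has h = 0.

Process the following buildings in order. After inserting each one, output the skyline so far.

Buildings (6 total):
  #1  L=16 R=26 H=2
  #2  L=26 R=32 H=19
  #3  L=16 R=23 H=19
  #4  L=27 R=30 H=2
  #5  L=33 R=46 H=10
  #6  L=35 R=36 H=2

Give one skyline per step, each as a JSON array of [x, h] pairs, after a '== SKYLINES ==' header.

== SKYLINES ==
[[16,2],[26,0]]
[[16,2],[26,19],[32,0]]
[[16,19],[23,2],[26,19],[32,0]]
[[16,19],[23,2],[26,19],[32,0]]
[[16,19],[23,2],[26,19],[32,0],[33,10],[46,0]]
[[16,19],[23,2],[26,19],[32,0],[33,10],[46,0]]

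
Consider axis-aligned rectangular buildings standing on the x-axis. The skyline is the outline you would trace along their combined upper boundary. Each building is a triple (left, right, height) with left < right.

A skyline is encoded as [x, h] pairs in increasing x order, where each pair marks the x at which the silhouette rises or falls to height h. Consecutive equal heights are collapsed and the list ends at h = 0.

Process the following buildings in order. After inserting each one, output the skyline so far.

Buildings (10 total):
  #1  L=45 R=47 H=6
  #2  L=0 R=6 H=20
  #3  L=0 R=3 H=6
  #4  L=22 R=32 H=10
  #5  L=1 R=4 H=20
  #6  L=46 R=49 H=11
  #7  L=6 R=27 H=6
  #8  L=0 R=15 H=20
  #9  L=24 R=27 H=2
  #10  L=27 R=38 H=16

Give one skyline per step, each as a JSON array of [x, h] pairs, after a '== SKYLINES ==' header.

== SKYLINES ==
[[45,6],[47,0]]
[[0,20],[6,0],[45,6],[47,0]]
[[0,20],[6,0],[45,6],[47,0]]
[[0,20],[6,0],[22,10],[32,0],[45,6],[47,0]]
[[0,20],[6,0],[22,10],[32,0],[45,6],[47,0]]
[[0,20],[6,0],[22,10],[32,0],[45,6],[46,11],[49,0]]
[[0,20],[6,6],[22,10],[32,0],[45,6],[46,11],[49,0]]
[[0,20],[15,6],[22,10],[32,0],[45,6],[46,11],[49,0]]
[[0,20],[15,6],[22,10],[32,0],[45,6],[46,11],[49,0]]
[[0,20],[15,6],[22,10],[27,16],[38,0],[45,6],[46,11],[49,0]]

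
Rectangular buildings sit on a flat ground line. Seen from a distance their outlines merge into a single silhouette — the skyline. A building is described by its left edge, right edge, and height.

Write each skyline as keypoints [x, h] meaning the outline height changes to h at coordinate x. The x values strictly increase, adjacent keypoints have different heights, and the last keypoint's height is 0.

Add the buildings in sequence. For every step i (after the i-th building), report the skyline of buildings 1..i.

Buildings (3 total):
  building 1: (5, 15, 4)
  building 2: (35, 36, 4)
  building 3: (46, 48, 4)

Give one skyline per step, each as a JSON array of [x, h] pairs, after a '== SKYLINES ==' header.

== SKYLINES ==
[[5,4],[15,0]]
[[5,4],[15,0],[35,4],[36,0]]
[[5,4],[15,0],[35,4],[36,0],[46,4],[48,0]]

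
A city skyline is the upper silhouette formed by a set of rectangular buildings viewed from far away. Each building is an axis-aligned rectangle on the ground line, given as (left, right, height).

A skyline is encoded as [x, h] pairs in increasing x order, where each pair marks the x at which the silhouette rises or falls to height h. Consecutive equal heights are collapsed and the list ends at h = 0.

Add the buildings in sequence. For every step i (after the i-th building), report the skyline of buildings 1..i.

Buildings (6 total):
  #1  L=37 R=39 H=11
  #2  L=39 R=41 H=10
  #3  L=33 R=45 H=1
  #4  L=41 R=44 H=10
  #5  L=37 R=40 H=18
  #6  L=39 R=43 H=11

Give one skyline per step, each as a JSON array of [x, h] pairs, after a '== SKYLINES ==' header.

== SKYLINES ==
[[37,11],[39,0]]
[[37,11],[39,10],[41,0]]
[[33,1],[37,11],[39,10],[41,1],[45,0]]
[[33,1],[37,11],[39,10],[44,1],[45,0]]
[[33,1],[37,18],[40,10],[44,1],[45,0]]
[[33,1],[37,18],[40,11],[43,10],[44,1],[45,0]]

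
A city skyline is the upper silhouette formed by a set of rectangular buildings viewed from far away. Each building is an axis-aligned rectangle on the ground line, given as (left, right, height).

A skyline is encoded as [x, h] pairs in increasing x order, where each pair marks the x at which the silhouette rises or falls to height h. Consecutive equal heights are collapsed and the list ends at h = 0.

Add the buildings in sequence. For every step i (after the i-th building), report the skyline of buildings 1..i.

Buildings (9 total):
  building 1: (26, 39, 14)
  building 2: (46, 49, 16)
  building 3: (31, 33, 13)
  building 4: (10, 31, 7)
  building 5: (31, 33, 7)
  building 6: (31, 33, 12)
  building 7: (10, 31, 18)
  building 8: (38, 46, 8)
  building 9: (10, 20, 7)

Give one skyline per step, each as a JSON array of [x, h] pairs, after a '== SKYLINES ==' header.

== SKYLINES ==
[[26,14],[39,0]]
[[26,14],[39,0],[46,16],[49,0]]
[[26,14],[39,0],[46,16],[49,0]]
[[10,7],[26,14],[39,0],[46,16],[49,0]]
[[10,7],[26,14],[39,0],[46,16],[49,0]]
[[10,7],[26,14],[39,0],[46,16],[49,0]]
[[10,18],[31,14],[39,0],[46,16],[49,0]]
[[10,18],[31,14],[39,8],[46,16],[49,0]]
[[10,18],[31,14],[39,8],[46,16],[49,0]]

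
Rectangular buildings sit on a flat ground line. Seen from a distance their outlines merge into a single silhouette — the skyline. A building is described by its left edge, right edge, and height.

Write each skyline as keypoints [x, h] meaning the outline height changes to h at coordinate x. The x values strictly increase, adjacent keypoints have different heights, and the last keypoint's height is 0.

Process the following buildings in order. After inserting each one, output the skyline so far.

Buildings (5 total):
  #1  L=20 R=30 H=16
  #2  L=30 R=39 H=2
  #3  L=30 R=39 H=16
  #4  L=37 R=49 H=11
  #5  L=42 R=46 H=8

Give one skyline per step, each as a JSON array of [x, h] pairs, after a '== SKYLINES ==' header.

== SKYLINES ==
[[20,16],[30,0]]
[[20,16],[30,2],[39,0]]
[[20,16],[39,0]]
[[20,16],[39,11],[49,0]]
[[20,16],[39,11],[49,0]]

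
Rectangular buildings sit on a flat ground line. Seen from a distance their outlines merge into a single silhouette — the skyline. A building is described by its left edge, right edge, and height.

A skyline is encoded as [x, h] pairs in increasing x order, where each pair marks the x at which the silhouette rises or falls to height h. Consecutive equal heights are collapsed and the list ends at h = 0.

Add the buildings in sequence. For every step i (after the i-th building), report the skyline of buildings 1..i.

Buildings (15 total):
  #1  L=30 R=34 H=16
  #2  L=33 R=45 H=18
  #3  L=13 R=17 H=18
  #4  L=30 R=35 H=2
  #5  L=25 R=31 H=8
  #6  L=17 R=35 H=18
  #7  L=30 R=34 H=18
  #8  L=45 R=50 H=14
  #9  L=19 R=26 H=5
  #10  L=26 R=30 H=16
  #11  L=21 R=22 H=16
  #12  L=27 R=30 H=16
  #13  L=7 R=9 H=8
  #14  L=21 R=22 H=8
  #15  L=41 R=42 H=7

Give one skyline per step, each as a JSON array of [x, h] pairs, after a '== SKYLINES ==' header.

== SKYLINES ==
[[30,16],[34,0]]
[[30,16],[33,18],[45,0]]
[[13,18],[17,0],[30,16],[33,18],[45,0]]
[[13,18],[17,0],[30,16],[33,18],[45,0]]
[[13,18],[17,0],[25,8],[30,16],[33,18],[45,0]]
[[13,18],[45,0]]
[[13,18],[45,0]]
[[13,18],[45,14],[50,0]]
[[13,18],[45,14],[50,0]]
[[13,18],[45,14],[50,0]]
[[13,18],[45,14],[50,0]]
[[13,18],[45,14],[50,0]]
[[7,8],[9,0],[13,18],[45,14],[50,0]]
[[7,8],[9,0],[13,18],[45,14],[50,0]]
[[7,8],[9,0],[13,18],[45,14],[50,0]]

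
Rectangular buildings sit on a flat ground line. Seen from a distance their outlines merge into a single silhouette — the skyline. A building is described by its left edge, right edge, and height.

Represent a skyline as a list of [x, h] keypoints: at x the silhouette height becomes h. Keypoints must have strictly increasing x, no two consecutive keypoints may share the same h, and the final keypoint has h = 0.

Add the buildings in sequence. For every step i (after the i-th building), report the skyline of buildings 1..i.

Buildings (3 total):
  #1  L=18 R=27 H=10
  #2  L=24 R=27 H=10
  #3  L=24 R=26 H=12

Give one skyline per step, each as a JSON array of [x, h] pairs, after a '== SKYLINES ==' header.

== SKYLINES ==
[[18,10],[27,0]]
[[18,10],[27,0]]
[[18,10],[24,12],[26,10],[27,0]]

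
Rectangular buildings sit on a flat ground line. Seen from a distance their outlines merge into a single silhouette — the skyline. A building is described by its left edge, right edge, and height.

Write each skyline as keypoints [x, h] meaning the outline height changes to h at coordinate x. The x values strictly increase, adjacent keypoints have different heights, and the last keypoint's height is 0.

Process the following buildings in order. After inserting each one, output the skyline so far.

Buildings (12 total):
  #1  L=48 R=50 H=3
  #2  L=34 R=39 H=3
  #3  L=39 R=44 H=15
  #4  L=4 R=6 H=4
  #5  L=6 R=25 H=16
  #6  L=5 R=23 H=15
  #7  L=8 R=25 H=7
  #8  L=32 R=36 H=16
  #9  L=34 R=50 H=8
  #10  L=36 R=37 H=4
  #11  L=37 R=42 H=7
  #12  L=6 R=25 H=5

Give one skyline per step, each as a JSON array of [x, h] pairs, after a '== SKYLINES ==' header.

== SKYLINES ==
[[48,3],[50,0]]
[[34,3],[39,0],[48,3],[50,0]]
[[34,3],[39,15],[44,0],[48,3],[50,0]]
[[4,4],[6,0],[34,3],[39,15],[44,0],[48,3],[50,0]]
[[4,4],[6,16],[25,0],[34,3],[39,15],[44,0],[48,3],[50,0]]
[[4,4],[5,15],[6,16],[25,0],[34,3],[39,15],[44,0],[48,3],[50,0]]
[[4,4],[5,15],[6,16],[25,0],[34,3],[39,15],[44,0],[48,3],[50,0]]
[[4,4],[5,15],[6,16],[25,0],[32,16],[36,3],[39,15],[44,0],[48,3],[50,0]]
[[4,4],[5,15],[6,16],[25,0],[32,16],[36,8],[39,15],[44,8],[50,0]]
[[4,4],[5,15],[6,16],[25,0],[32,16],[36,8],[39,15],[44,8],[50,0]]
[[4,4],[5,15],[6,16],[25,0],[32,16],[36,8],[39,15],[44,8],[50,0]]
[[4,4],[5,15],[6,16],[25,0],[32,16],[36,8],[39,15],[44,8],[50,0]]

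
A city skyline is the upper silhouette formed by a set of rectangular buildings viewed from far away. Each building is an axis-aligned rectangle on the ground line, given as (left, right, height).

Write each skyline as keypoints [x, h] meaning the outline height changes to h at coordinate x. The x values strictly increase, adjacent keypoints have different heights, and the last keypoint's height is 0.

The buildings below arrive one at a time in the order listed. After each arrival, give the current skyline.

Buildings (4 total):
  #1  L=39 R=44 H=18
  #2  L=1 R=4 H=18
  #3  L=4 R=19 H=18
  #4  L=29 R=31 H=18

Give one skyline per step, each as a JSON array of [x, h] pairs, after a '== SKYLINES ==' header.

== SKYLINES ==
[[39,18],[44,0]]
[[1,18],[4,0],[39,18],[44,0]]
[[1,18],[19,0],[39,18],[44,0]]
[[1,18],[19,0],[29,18],[31,0],[39,18],[44,0]]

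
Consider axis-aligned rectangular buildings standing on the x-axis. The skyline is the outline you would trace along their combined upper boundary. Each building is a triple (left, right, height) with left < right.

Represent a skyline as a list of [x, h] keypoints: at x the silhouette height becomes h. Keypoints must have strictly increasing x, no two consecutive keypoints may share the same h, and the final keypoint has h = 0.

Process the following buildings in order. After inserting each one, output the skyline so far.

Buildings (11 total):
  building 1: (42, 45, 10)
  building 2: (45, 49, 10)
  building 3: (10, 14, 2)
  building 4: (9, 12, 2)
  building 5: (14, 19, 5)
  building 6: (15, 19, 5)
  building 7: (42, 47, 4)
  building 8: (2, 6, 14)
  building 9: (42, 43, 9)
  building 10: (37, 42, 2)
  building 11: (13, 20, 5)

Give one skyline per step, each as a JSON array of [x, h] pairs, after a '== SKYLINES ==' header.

== SKYLINES ==
[[42,10],[45,0]]
[[42,10],[49,0]]
[[10,2],[14,0],[42,10],[49,0]]
[[9,2],[14,0],[42,10],[49,0]]
[[9,2],[14,5],[19,0],[42,10],[49,0]]
[[9,2],[14,5],[19,0],[42,10],[49,0]]
[[9,2],[14,5],[19,0],[42,10],[49,0]]
[[2,14],[6,0],[9,2],[14,5],[19,0],[42,10],[49,0]]
[[2,14],[6,0],[9,2],[14,5],[19,0],[42,10],[49,0]]
[[2,14],[6,0],[9,2],[14,5],[19,0],[37,2],[42,10],[49,0]]
[[2,14],[6,0],[9,2],[13,5],[20,0],[37,2],[42,10],[49,0]]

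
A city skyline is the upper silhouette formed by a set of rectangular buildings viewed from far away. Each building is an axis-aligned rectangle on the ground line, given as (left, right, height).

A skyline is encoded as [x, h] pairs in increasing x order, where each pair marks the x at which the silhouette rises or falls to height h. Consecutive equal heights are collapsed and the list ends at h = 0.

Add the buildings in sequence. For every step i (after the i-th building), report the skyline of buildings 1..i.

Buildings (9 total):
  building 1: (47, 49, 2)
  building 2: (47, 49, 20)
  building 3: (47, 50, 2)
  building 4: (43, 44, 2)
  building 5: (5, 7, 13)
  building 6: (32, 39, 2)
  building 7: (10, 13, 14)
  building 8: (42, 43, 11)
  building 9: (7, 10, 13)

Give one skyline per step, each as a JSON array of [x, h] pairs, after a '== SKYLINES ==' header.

== SKYLINES ==
[[47,2],[49,0]]
[[47,20],[49,0]]
[[47,20],[49,2],[50,0]]
[[43,2],[44,0],[47,20],[49,2],[50,0]]
[[5,13],[7,0],[43,2],[44,0],[47,20],[49,2],[50,0]]
[[5,13],[7,0],[32,2],[39,0],[43,2],[44,0],[47,20],[49,2],[50,0]]
[[5,13],[7,0],[10,14],[13,0],[32,2],[39,0],[43,2],[44,0],[47,20],[49,2],[50,0]]
[[5,13],[7,0],[10,14],[13,0],[32,2],[39,0],[42,11],[43,2],[44,0],[47,20],[49,2],[50,0]]
[[5,13],[10,14],[13,0],[32,2],[39,0],[42,11],[43,2],[44,0],[47,20],[49,2],[50,0]]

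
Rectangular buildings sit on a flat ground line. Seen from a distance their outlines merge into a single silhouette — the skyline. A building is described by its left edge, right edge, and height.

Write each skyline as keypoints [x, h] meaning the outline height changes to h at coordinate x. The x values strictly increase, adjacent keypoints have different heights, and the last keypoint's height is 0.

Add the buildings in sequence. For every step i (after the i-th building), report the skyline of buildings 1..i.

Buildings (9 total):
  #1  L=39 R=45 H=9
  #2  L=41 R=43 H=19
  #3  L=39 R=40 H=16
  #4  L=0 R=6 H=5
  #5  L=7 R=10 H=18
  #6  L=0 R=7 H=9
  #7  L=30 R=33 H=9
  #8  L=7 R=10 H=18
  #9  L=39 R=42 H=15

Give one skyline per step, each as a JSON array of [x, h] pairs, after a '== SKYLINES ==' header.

== SKYLINES ==
[[39,9],[45,0]]
[[39,9],[41,19],[43,9],[45,0]]
[[39,16],[40,9],[41,19],[43,9],[45,0]]
[[0,5],[6,0],[39,16],[40,9],[41,19],[43,9],[45,0]]
[[0,5],[6,0],[7,18],[10,0],[39,16],[40,9],[41,19],[43,9],[45,0]]
[[0,9],[7,18],[10,0],[39,16],[40,9],[41,19],[43,9],[45,0]]
[[0,9],[7,18],[10,0],[30,9],[33,0],[39,16],[40,9],[41,19],[43,9],[45,0]]
[[0,9],[7,18],[10,0],[30,9],[33,0],[39,16],[40,9],[41,19],[43,9],[45,0]]
[[0,9],[7,18],[10,0],[30,9],[33,0],[39,16],[40,15],[41,19],[43,9],[45,0]]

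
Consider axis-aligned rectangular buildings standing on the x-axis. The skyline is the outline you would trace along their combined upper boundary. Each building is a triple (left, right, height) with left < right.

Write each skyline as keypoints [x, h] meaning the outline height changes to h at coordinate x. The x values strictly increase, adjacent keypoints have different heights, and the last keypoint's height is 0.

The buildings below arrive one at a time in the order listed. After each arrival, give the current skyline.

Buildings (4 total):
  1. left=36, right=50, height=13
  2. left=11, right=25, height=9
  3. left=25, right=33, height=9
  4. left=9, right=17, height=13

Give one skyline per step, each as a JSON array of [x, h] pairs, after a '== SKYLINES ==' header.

== SKYLINES ==
[[36,13],[50,0]]
[[11,9],[25,0],[36,13],[50,0]]
[[11,9],[33,0],[36,13],[50,0]]
[[9,13],[17,9],[33,0],[36,13],[50,0]]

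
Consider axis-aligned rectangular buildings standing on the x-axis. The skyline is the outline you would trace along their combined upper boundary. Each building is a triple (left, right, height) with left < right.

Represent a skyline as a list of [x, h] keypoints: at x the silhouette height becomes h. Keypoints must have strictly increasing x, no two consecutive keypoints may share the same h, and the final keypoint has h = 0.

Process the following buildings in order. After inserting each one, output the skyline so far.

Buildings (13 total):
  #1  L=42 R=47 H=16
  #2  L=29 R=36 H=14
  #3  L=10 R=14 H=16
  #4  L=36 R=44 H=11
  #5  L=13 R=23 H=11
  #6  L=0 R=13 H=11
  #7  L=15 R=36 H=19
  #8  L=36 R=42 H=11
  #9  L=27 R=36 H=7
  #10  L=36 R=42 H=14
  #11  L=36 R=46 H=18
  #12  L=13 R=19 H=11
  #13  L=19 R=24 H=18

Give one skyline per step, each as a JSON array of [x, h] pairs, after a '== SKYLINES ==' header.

== SKYLINES ==
[[42,16],[47,0]]
[[29,14],[36,0],[42,16],[47,0]]
[[10,16],[14,0],[29,14],[36,0],[42,16],[47,0]]
[[10,16],[14,0],[29,14],[36,11],[42,16],[47,0]]
[[10,16],[14,11],[23,0],[29,14],[36,11],[42,16],[47,0]]
[[0,11],[10,16],[14,11],[23,0],[29,14],[36,11],[42,16],[47,0]]
[[0,11],[10,16],[14,11],[15,19],[36,11],[42,16],[47,0]]
[[0,11],[10,16],[14,11],[15,19],[36,11],[42,16],[47,0]]
[[0,11],[10,16],[14,11],[15,19],[36,11],[42,16],[47,0]]
[[0,11],[10,16],[14,11],[15,19],[36,14],[42,16],[47,0]]
[[0,11],[10,16],[14,11],[15,19],[36,18],[46,16],[47,0]]
[[0,11],[10,16],[14,11],[15,19],[36,18],[46,16],[47,0]]
[[0,11],[10,16],[14,11],[15,19],[36,18],[46,16],[47,0]]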